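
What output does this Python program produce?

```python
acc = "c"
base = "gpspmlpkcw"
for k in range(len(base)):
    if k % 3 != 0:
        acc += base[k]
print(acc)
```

k=0: skip
k=1: add 'p' → 'cp'
k=2: add 's' → 'cps'
k=3: skip
k=4: add 'm' → 'cpsm'
k=5: add 'l' → 'cpsml'
k=6: skip
k=7: add 'k' → 'cpsmlk'
k=8: add 'c' → 'cpsmlkc'
k=9: skip

cpsmlkc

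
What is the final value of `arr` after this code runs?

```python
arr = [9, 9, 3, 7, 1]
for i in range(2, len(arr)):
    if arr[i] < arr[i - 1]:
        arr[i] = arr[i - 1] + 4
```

i=2: 3<9, arr[2] = 9+4 = 13 → [9, 9, 13, 7, 1]
i=3: 7<13, arr[3] = 13+4 = 17 → [9, 9, 13, 17, 1]
i=4: 1<17, arr[4] = 17+4 = 21 → [9, 9, 13, 17, 21]

[9, 9, 13, 17, 21]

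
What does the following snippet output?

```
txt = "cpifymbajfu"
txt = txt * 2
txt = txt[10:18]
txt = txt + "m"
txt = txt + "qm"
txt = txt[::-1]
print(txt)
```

mqmbmyfipcu

repeat ×2 → 'cpifymbajfucpifymbajfu'
slice [10:18] → 'ucpifymb'
+ 'm' → 'ucpifymbm'
+ 'qm' → 'ucpifymbmqm'
reverse → 'mqmbmyfipcu'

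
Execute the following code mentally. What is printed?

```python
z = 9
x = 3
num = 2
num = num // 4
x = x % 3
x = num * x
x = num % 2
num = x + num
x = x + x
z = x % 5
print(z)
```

0

num = 2//4 = 0
x = 3%3 = 0
x = 0*0 = 0
x = 0%2 = 0
num = 0+0 = 0
x = 0+0 = 0
z = 0%5 = 0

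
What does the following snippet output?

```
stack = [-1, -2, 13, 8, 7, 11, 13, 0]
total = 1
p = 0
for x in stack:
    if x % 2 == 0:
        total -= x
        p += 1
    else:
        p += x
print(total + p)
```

41

x=-1: not even; p=-1
x=-2: even, total = 1-(-2) = 3; p=0
x=13: not even; p=13
x=8: even, total = 3-8 = -5; p=14
x=7: not even; p=21
x=11: not even; p=32
x=13: not even; p=45
x=0: even, total = (-5)-0 = -5; p=46
total+p = (-5)+46 = 41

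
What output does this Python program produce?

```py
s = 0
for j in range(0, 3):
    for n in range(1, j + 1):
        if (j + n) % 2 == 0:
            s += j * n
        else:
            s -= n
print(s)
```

j=1,n=1: even sum, s = 0+1 = 1
j=2,n=1: odd sum, s = 1-1 = 0
j=2,n=2: even sum, s = 0+4 = 4

4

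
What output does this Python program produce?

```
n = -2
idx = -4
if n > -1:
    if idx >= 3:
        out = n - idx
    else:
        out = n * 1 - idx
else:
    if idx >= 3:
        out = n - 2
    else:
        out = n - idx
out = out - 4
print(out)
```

-2

n=-2, idx=-4
n > -1 is False; idx >= 3 is False
→ out = n - idx = 2
out = 2-4 = -2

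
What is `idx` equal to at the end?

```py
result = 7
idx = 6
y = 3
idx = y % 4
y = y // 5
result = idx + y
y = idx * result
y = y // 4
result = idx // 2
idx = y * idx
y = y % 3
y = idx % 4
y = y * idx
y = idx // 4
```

idx = 3%4 = 3
y = 3//5 = 0
result = 3+0 = 3
y = 3*3 = 9
y = 9//4 = 2
result = 3//2 = 1
idx = 2*3 = 6
y = 2%3 = 2
y = 6%4 = 2
y = 2*6 = 12
y = 6//4 = 1

6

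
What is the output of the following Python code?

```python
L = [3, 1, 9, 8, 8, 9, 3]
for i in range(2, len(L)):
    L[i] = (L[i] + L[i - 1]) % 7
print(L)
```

i=2: L[2] = (9+1)%7 = 3 → [3, 1, 3, 8, 8, 9, 3]
i=3: L[3] = (8+3)%7 = 4 → [3, 1, 3, 4, 8, 9, 3]
i=4: L[4] = (8+4)%7 = 5 → [3, 1, 3, 4, 5, 9, 3]
i=5: L[5] = (9+5)%7 = 0 → [3, 1, 3, 4, 5, 0, 3]
i=6: L[6] = (3+0)%7 = 3 → [3, 1, 3, 4, 5, 0, 3]

[3, 1, 3, 4, 5, 0, 3]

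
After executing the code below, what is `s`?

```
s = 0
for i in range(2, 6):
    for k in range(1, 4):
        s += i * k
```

i=2,k=1: s = 0+2 = 2
i=2,k=2: s = 2+4 = 6
i=2,k=3: s = 6+6 = 12
i=3,k=1: s = 12+3 = 15
i=3,k=2: s = 15+6 = 21
i=3,k=3: s = 21+9 = 30
i=4,k=1: s = 30+4 = 34
i=4,k=2: s = 34+8 = 42
i=4,k=3: s = 42+12 = 54
i=5,k=1: s = 54+5 = 59
i=5,k=2: s = 59+10 = 69
i=5,k=3: s = 69+15 = 84

84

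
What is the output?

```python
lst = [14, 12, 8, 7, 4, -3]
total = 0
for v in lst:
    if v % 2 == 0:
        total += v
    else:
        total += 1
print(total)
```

v=14: even, total = 0+14 = 14
v=12: even, total = 14+12 = 26
v=8: even, total = 26+8 = 34
v=7: not even, total = 34+1 = 35
v=4: even, total = 35+4 = 39
v=-3: not even, total = 39+1 = 40

40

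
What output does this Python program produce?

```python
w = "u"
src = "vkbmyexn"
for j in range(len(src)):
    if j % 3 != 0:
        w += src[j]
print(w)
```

j=0: skip
j=1: add 'k' → 'uk'
j=2: add 'b' → 'ukb'
j=3: skip
j=4: add 'y' → 'ukby'
j=5: add 'e' → 'ukbye'
j=6: skip
j=7: add 'n' → 'ukbyen'

ukbyen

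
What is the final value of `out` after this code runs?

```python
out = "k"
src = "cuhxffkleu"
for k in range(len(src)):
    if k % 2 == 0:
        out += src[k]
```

k=0: add 'c' → 'kc'
k=1: skip
k=2: add 'h' → 'kch'
k=3: skip
k=4: add 'f' → 'kchf'
k=5: skip
k=6: add 'k' → 'kchfk'
k=7: skip
k=8: add 'e' → 'kchfke'
k=9: skip

'kchfke'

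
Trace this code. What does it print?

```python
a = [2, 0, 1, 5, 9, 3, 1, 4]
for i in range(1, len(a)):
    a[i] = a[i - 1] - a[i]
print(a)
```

i=1: a[1] = 2-0 = 2 → [2, 2, 1, 5, 9, 3, 1, 4]
i=2: a[2] = 2-1 = 1 → [2, 2, 1, 5, 9, 3, 1, 4]
i=3: a[3] = 1-5 = -4 → [2, 2, 1, -4, 9, 3, 1, 4]
i=4: a[4] = (-4)-9 = -13 → [2, 2, 1, -4, -13, 3, 1, 4]
i=5: a[5] = (-13)-3 = -16 → [2, 2, 1, -4, -13, -16, 1, 4]
i=6: a[6] = (-16)-1 = -17 → [2, 2, 1, -4, -13, -16, -17, 4]
i=7: a[7] = (-17)-4 = -21 → [2, 2, 1, -4, -13, -16, -17, -21]

[2, 2, 1, -4, -13, -16, -17, -21]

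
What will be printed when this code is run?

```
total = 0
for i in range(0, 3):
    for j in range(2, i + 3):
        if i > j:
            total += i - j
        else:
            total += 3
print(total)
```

18

i=0,j=2: not 0>2, total = 0+3 = 3
i=1,j=2: not 1>2, total = 3+3 = 6
i=1,j=3: not 1>3, total = 6+3 = 9
i=2,j=2: not 2>2, total = 9+3 = 12
i=2,j=3: not 2>3, total = 12+3 = 15
i=2,j=4: not 2>4, total = 15+3 = 18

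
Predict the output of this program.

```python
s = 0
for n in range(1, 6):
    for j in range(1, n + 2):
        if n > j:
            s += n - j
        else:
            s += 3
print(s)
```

50

n=1,j=1: not 1>1, s = 0+3 = 3
n=1,j=2: not 1>2, s = 3+3 = 6
n=2,j=1: 2>1, s = 6+1 = 7
n=2,j=2: not 2>2, s = 7+3 = 10
n=2,j=3: not 2>3, s = 10+3 = 13
n=3,j=1: 3>1, s = 13+2 = 15
n=3,j=2: 3>2, s = 15+1 = 16
n=3,j=3: not 3>3, s = 16+3 = 19
n=3,j=4: not 3>4, s = 19+3 = 22
n=4,j=1: 4>1, s = 22+3 = 25
n=4,j=2: 4>2, s = 25+2 = 27
n=4,j=3: 4>3, s = 27+1 = 28
n=4,j=4: not 4>4, s = 28+3 = 31
n=4,j=5: not 4>5, s = 31+3 = 34
n=5,j=1: 5>1, s = 34+4 = 38
n=5,j=2: 5>2, s = 38+3 = 41
n=5,j=3: 5>3, s = 41+2 = 43
n=5,j=4: 5>4, s = 43+1 = 44
n=5,j=5: not 5>5, s = 44+3 = 47
n=5,j=6: not 5>6, s = 47+3 = 50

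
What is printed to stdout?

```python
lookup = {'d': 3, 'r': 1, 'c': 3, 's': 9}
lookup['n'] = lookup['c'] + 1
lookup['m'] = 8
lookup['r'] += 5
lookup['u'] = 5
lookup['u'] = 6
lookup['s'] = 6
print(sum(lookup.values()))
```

lookup['n'] = lookup['c']+1 = 4 → {'d': 3, 'r': 1, 'c': 3, 's': 9, 'n': 4}
lookup['m'] = 8 → {'d': 3, 'r': 1, 'c': 3, 's': 9, 'n': 4, 'm': 8}
lookup['r'] = 1+5 = 6 → {'d': 3, 'r': 6, 'c': 3, 's': 9, 'n': 4, 'm': 8}
lookup['u'] = 5 → {'d': 3, 'r': 6, 'c': 3, 's': 9, 'n': 4, 'm': 8, 'u': 5}
lookup['u'] = 6 → {'d': 3, 'r': 6, 'c': 3, 's': 9, 'n': 4, 'm': 8, 'u': 6}
lookup['s'] = 6 → {'d': 3, 'r': 6, 'c': 3, 's': 6, 'n': 4, 'm': 8, 'u': 6}
sum of values = 36

36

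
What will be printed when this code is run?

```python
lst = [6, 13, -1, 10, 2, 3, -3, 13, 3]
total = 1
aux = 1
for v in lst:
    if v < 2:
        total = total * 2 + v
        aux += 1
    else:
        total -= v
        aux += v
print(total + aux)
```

v=6: not <2, total = 1-6 = -5; aux=7
v=13: not <2, total = (-5)-13 = -18; aux=20
v=-1: <2, total = (-18)*2+(-1) = -37; aux=21
v=10: not <2, total = (-37)-10 = -47; aux=31
v=2: not <2, total = (-47)-2 = -49; aux=33
v=3: not <2, total = (-49)-3 = -52; aux=36
v=-3: <2, total = (-52)*2+(-3) = -107; aux=37
v=13: not <2, total = (-107)-13 = -120; aux=50
v=3: not <2, total = (-120)-3 = -123; aux=53
total+aux = (-123)+53 = -70

-70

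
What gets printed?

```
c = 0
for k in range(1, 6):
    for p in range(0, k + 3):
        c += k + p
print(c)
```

180

k=1,p=0: c = 0+1 = 1
k=1,p=1: c = 1+2 = 3
k=1,p=2: c = 3+3 = 6
k=1,p=3: c = 6+4 = 10
k=2,p=0: c = 10+2 = 12
k=2,p=1: c = 12+3 = 15
k=2,p=2: c = 15+4 = 19
k=2,p=3: c = 19+5 = 24
k=2,p=4: c = 24+6 = 30
k=3,p=0: c = 30+3 = 33
k=3,p=1: c = 33+4 = 37
k=3,p=2: c = 37+5 = 42
k=3,p=3: c = 42+6 = 48
k=3,p=4: c = 48+7 = 55
k=3,p=5: c = 55+8 = 63
k=4,p=0: c = 63+4 = 67
k=4,p=1: c = 67+5 = 72
k=4,p=2: c = 72+6 = 78
k=4,p=3: c = 78+7 = 85
k=4,p=4: c = 85+8 = 93
k=4,p=5: c = 93+9 = 102
k=4,p=6: c = 102+10 = 112
k=5,p=0: c = 112+5 = 117
k=5,p=1: c = 117+6 = 123
k=5,p=2: c = 123+7 = 130
k=5,p=3: c = 130+8 = 138
k=5,p=4: c = 138+9 = 147
k=5,p=5: c = 147+10 = 157
k=5,p=6: c = 157+11 = 168
k=5,p=7: c = 168+12 = 180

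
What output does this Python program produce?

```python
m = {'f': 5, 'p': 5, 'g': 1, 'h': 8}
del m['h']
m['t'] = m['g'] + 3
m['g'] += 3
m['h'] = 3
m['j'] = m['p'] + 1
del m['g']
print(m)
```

del 'h' → {'f': 5, 'p': 5, 'g': 1}
m['t'] = m['g']+3 = 4 → {'f': 5, 'p': 5, 'g': 1, 't': 4}
m['g'] = 1+3 = 4 → {'f': 5, 'p': 5, 'g': 4, 't': 4}
m['h'] = 3 → {'f': 5, 'p': 5, 'g': 4, 't': 4, 'h': 3}
m['j'] = m['p']+1 = 6 → {'f': 5, 'p': 5, 'g': 4, 't': 4, 'h': 3, 'j': 6}
del 'g' → {'f': 5, 'p': 5, 't': 4, 'h': 3, 'j': 6}

{'f': 5, 'p': 5, 't': 4, 'h': 3, 'j': 6}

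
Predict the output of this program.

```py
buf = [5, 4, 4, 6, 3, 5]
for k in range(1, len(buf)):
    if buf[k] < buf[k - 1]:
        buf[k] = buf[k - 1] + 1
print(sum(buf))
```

k=1: 4<5, buf[1] = 5+1 = 6 → [5, 6, 4, 6, 3, 5]
k=2: 4<6, buf[2] = 6+1 = 7 → [5, 6, 7, 6, 3, 5]
k=3: 6<7, buf[3] = 7+1 = 8 → [5, 6, 7, 8, 3, 5]
k=4: 3<8, buf[4] = 8+1 = 9 → [5, 6, 7, 8, 9, 5]
k=5: 5<9, buf[5] = 9+1 = 10 → [5, 6, 7, 8, 9, 10]
sum = 45

45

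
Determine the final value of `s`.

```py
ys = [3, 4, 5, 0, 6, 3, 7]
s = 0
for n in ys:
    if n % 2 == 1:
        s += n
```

18

n=3: odd, s = 0+3 = 3
n=4: not odd
n=5: odd, s = 3+5 = 8
n=0: not odd
n=6: not odd
n=3: odd, s = 8+3 = 11
n=7: odd, s = 11+7 = 18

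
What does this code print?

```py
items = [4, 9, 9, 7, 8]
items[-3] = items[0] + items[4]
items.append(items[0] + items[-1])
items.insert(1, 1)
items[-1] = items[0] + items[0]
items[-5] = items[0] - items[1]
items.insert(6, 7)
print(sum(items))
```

items[-3] = items[0]+items[4] = 4+8 = 12 → [4, 9, 12, 7, 8]
append items[0]+items[-1] = 4+8 = 12 → [4, 9, 12, 7, 8, 12]
insert 1 at 1 → [4, 1, 9, 12, 7, 8, 12]
items[-1] = items[0]+items[0] = 4+4 = 8 → [4, 1, 9, 12, 7, 8, 8]
items[-5] = items[0]-items[1] = 4-1 = 3 → [4, 1, 3, 12, 7, 8, 8]
insert 7 at 6 → [4, 1, 3, 12, 7, 8, 7, 8]
sum = 50

50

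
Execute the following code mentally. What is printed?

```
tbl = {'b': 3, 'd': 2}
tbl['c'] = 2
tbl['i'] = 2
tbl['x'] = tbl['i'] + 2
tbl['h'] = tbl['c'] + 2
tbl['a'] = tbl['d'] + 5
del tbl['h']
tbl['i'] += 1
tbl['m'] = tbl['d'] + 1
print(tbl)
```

tbl['c'] = 2 → {'b': 3, 'd': 2, 'c': 2}
tbl['i'] = 2 → {'b': 3, 'd': 2, 'c': 2, 'i': 2}
tbl['x'] = tbl['i']+2 = 4 → {'b': 3, 'd': 2, 'c': 2, 'i': 2, 'x': 4}
tbl['h'] = tbl['c']+2 = 4 → {'b': 3, 'd': 2, 'c': 2, 'i': 2, 'x': 4, 'h': 4}
tbl['a'] = tbl['d']+5 = 7 → {'b': 3, 'd': 2, 'c': 2, 'i': 2, 'x': 4, 'h': 4, 'a': 7}
del 'h' → {'b': 3, 'd': 2, 'c': 2, 'i': 2, 'x': 4, 'a': 7}
tbl['i'] = 2+1 = 3 → {'b': 3, 'd': 2, 'c': 2, 'i': 3, 'x': 4, 'a': 7}
tbl['m'] = tbl['d']+1 = 3 → {'b': 3, 'd': 2, 'c': 2, 'i': 3, 'x': 4, 'a': 7, 'm': 3}

{'b': 3, 'd': 2, 'c': 2, 'i': 3, 'x': 4, 'a': 7, 'm': 3}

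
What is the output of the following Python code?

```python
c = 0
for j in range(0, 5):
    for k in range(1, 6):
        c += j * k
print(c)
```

150

j=0,k=1: c = 0+0 = 0
j=0,k=2: c = 0+0 = 0
j=0,k=3: c = 0+0 = 0
j=0,k=4: c = 0+0 = 0
j=0,k=5: c = 0+0 = 0
j=1,k=1: c = 0+1 = 1
j=1,k=2: c = 1+2 = 3
j=1,k=3: c = 3+3 = 6
j=1,k=4: c = 6+4 = 10
j=1,k=5: c = 10+5 = 15
j=2,k=1: c = 15+2 = 17
j=2,k=2: c = 17+4 = 21
j=2,k=3: c = 21+6 = 27
j=2,k=4: c = 27+8 = 35
j=2,k=5: c = 35+10 = 45
j=3,k=1: c = 45+3 = 48
j=3,k=2: c = 48+6 = 54
j=3,k=3: c = 54+9 = 63
j=3,k=4: c = 63+12 = 75
j=3,k=5: c = 75+15 = 90
j=4,k=1: c = 90+4 = 94
j=4,k=2: c = 94+8 = 102
j=4,k=3: c = 102+12 = 114
j=4,k=4: c = 114+16 = 130
j=4,k=5: c = 130+20 = 150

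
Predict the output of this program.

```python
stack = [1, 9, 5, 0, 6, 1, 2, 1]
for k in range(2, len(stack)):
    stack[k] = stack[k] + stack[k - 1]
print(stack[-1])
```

24

k=2: stack[2] = 5+9 = 14 → [1, 9, 14, 0, 6, 1, 2, 1]
k=3: stack[3] = 0+14 = 14 → [1, 9, 14, 14, 6, 1, 2, 1]
k=4: stack[4] = 6+14 = 20 → [1, 9, 14, 14, 20, 1, 2, 1]
k=5: stack[5] = 1+20 = 21 → [1, 9, 14, 14, 20, 21, 2, 1]
k=6: stack[6] = 2+21 = 23 → [1, 9, 14, 14, 20, 21, 23, 1]
k=7: stack[7] = 1+23 = 24 → [1, 9, 14, 14, 20, 21, 23, 24]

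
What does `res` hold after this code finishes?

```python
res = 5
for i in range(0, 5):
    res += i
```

i=0: res = 5+0 = 5
i=1: res = 5+1 = 6
i=2: res = 6+2 = 8
i=3: res = 8+3 = 11
i=4: res = 11+4 = 15

15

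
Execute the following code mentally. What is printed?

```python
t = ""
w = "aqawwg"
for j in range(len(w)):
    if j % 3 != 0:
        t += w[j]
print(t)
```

j=0: skip
j=1: add 'q' → 'q'
j=2: add 'a' → 'qa'
j=3: skip
j=4: add 'w' → 'qaw'
j=5: add 'g' → 'qawg'

qawg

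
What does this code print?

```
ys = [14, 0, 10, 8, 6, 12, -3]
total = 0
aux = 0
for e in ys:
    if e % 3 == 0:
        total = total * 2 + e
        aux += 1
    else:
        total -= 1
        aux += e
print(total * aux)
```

468

e=14: not %3==0, total = 0-1 = -1; aux=14
e=0: %3==0, total = (-1)*2+0 = -2; aux=15
e=10: not %3==0, total = (-2)-1 = -3; aux=25
e=8: not %3==0, total = (-3)-1 = -4; aux=33
e=6: %3==0, total = (-4)*2+6 = -2; aux=34
e=12: %3==0, total = (-2)*2+12 = 8; aux=35
e=-3: %3==0, total = 8*2+(-3) = 13; aux=36
total*aux = 13*36 = 468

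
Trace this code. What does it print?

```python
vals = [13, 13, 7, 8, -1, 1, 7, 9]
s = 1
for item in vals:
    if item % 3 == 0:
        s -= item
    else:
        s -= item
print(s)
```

item=13: not %3==0, s = 1-13 = -12
item=13: not %3==0, s = (-12)-13 = -25
item=7: not %3==0, s = (-25)-7 = -32
item=8: not %3==0, s = (-32)-8 = -40
item=-1: not %3==0, s = (-40)-(-1) = -39
item=1: not %3==0, s = (-39)-1 = -40
item=7: not %3==0, s = (-40)-7 = -47
item=9: %3==0, s = (-47)-9 = -56

-56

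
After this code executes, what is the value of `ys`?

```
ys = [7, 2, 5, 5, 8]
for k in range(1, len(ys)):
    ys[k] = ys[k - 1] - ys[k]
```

[7, 5, 0, -5, -13]

k=1: ys[1] = 7-2 = 5 → [7, 5, 5, 5, 8]
k=2: ys[2] = 5-5 = 0 → [7, 5, 0, 5, 8]
k=3: ys[3] = 0-5 = -5 → [7, 5, 0, -5, 8]
k=4: ys[4] = (-5)-8 = -13 → [7, 5, 0, -5, -13]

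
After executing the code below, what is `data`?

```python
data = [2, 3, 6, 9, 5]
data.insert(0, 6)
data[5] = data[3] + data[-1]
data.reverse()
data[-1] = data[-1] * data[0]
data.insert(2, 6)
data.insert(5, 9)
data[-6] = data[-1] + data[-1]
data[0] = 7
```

[7, 9, 132, 6, 3, 9, 2, 66]

insert 6 at 0 → [6, 2, 3, 6, 9, 5]
data[5] = data[3]+data[-1] = 6+5 = 11 → [6, 2, 3, 6, 9, 11]
reverse → [11, 9, 6, 3, 2, 6]
data[-1] = data[-1]*data[0] = 6*11 = 66 → [11, 9, 6, 3, 2, 66]
insert 6 at 2 → [11, 9, 6, 6, 3, 2, 66]
insert 9 at 5 → [11, 9, 6, 6, 3, 9, 2, 66]
data[-6] = data[-1]+data[-1] = 66+66 = 132 → [11, 9, 132, 6, 3, 9, 2, 66]
data[0] = 7 → [7, 9, 132, 6, 3, 9, 2, 66]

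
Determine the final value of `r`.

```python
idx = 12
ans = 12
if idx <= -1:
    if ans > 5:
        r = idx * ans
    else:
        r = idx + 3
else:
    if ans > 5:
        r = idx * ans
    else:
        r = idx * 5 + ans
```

idx=12, ans=12
idx <= -1 is False; ans > 5 is True
→ r = idx * ans = 144

144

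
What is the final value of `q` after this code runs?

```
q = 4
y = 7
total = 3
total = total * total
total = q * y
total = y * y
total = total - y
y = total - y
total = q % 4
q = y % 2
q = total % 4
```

0

total = 3*3 = 9
total = 4*7 = 28
total = 7*7 = 49
total = 49-7 = 42
y = 42-7 = 35
total = 4%4 = 0
q = 35%2 = 1
q = 0%4 = 0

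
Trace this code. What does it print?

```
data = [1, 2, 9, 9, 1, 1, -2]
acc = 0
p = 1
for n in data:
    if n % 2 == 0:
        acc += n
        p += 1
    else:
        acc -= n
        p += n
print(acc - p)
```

-45

n=1: not even, acc = 0-1 = -1; p=2
n=2: even, acc = (-1)+2 = 1; p=3
n=9: not even, acc = 1-9 = -8; p=12
n=9: not even, acc = (-8)-9 = -17; p=21
n=1: not even, acc = (-17)-1 = -18; p=22
n=1: not even, acc = (-18)-1 = -19; p=23
n=-2: even, acc = (-19)+(-2) = -21; p=24
acc-p = (-21)-24 = -45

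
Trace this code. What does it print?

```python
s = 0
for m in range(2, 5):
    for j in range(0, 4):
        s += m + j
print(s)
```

m=2,j=0: s = 0+2 = 2
m=2,j=1: s = 2+3 = 5
m=2,j=2: s = 5+4 = 9
m=2,j=3: s = 9+5 = 14
m=3,j=0: s = 14+3 = 17
m=3,j=1: s = 17+4 = 21
m=3,j=2: s = 21+5 = 26
m=3,j=3: s = 26+6 = 32
m=4,j=0: s = 32+4 = 36
m=4,j=1: s = 36+5 = 41
m=4,j=2: s = 41+6 = 47
m=4,j=3: s = 47+7 = 54

54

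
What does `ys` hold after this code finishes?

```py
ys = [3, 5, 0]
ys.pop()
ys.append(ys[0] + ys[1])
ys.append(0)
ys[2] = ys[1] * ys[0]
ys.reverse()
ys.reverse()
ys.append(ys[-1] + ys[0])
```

pop() removes 0 → [3, 5]
append ys[0]+ys[1] = 3+5 = 8 → [3, 5, 8]
append 0 → [3, 5, 8, 0]
ys[2] = ys[1]*ys[0] = 5*3 = 15 → [3, 5, 15, 0]
reverse → [0, 15, 5, 3]
reverse → [3, 5, 15, 0]
append ys[-1]+ys[0] = 0+3 = 3 → [3, 5, 15, 0, 3]

[3, 5, 15, 0, 3]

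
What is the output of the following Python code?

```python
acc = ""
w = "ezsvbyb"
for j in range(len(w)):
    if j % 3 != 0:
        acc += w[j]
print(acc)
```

j=0: skip
j=1: add 'z' → 'z'
j=2: add 's' → 'zs'
j=3: skip
j=4: add 'b' → 'zsb'
j=5: add 'y' → 'zsby'
j=6: skip

zsby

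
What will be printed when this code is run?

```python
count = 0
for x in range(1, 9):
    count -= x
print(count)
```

-36

x=1: count = 0-1 = -1
x=2: count = (-1)-2 = -3
x=3: count = (-3)-3 = -6
x=4: count = (-6)-4 = -10
x=5: count = (-10)-5 = -15
x=6: count = (-15)-6 = -21
x=7: count = (-21)-7 = -28
x=8: count = (-28)-8 = -36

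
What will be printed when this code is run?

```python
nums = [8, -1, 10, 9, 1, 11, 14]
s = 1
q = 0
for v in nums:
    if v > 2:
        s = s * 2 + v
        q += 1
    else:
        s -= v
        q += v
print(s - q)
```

v=8: >2, s = 1*2+8 = 10; q=1
v=-1: not >2, s = 10-(-1) = 11; q=0
v=10: >2, s = 11*2+10 = 32; q=1
v=9: >2, s = 32*2+9 = 73; q=2
v=1: not >2, s = 73-1 = 72; q=3
v=11: >2, s = 72*2+11 = 155; q=4
v=14: >2, s = 155*2+14 = 324; q=5
s-q = 324-5 = 319

319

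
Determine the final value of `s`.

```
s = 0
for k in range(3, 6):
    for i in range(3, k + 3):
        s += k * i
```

233

k=3,i=3: s = 0+9 = 9
k=3,i=4: s = 9+12 = 21
k=3,i=5: s = 21+15 = 36
k=4,i=3: s = 36+12 = 48
k=4,i=4: s = 48+16 = 64
k=4,i=5: s = 64+20 = 84
k=4,i=6: s = 84+24 = 108
k=5,i=3: s = 108+15 = 123
k=5,i=4: s = 123+20 = 143
k=5,i=5: s = 143+25 = 168
k=5,i=6: s = 168+30 = 198
k=5,i=7: s = 198+35 = 233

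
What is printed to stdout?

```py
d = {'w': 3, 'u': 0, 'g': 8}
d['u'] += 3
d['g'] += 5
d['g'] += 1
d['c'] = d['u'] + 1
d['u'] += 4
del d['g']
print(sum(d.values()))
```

d['u'] = 0+3 = 3 → {'w': 3, 'u': 3, 'g': 8}
d['g'] = 8+5 = 13 → {'w': 3, 'u': 3, 'g': 13}
d['g'] = 13+1 = 14 → {'w': 3, 'u': 3, 'g': 14}
d['c'] = d['u']+1 = 4 → {'w': 3, 'u': 3, 'g': 14, 'c': 4}
d['u'] = 3+4 = 7 → {'w': 3, 'u': 7, 'g': 14, 'c': 4}
del 'g' → {'w': 3, 'u': 7, 'c': 4}
sum of values = 14

14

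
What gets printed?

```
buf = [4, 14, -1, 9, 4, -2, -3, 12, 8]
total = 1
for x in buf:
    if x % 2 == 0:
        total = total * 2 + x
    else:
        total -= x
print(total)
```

x=4: even, total = 1*2+4 = 6
x=14: even, total = 6*2+14 = 26
x=-1: not even, total = 26-(-1) = 27
x=9: not even, total = 27-9 = 18
x=4: even, total = 18*2+4 = 40
x=-2: even, total = 40*2+(-2) = 78
x=-3: not even, total = 78-(-3) = 81
x=12: even, total = 81*2+12 = 174
x=8: even, total = 174*2+8 = 356

356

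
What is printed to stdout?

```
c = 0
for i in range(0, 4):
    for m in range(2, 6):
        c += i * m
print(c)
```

i=0,m=2: c = 0+0 = 0
i=0,m=3: c = 0+0 = 0
i=0,m=4: c = 0+0 = 0
i=0,m=5: c = 0+0 = 0
i=1,m=2: c = 0+2 = 2
i=1,m=3: c = 2+3 = 5
i=1,m=4: c = 5+4 = 9
i=1,m=5: c = 9+5 = 14
i=2,m=2: c = 14+4 = 18
i=2,m=3: c = 18+6 = 24
i=2,m=4: c = 24+8 = 32
i=2,m=5: c = 32+10 = 42
i=3,m=2: c = 42+6 = 48
i=3,m=3: c = 48+9 = 57
i=3,m=4: c = 57+12 = 69
i=3,m=5: c = 69+15 = 84

84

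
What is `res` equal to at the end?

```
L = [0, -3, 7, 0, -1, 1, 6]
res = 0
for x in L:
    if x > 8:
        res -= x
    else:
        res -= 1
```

x=0: not >8, res = 0-1 = -1
x=-3: not >8, res = (-1)-1 = -2
x=7: not >8, res = (-2)-1 = -3
x=0: not >8, res = (-3)-1 = -4
x=-1: not >8, res = (-4)-1 = -5
x=1: not >8, res = (-5)-1 = -6
x=6: not >8, res = (-6)-1 = -7

-7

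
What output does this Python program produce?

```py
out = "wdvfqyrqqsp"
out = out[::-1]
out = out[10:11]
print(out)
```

w

reverse → 'psqqryqfvdw'
slice [10:11] → 'w'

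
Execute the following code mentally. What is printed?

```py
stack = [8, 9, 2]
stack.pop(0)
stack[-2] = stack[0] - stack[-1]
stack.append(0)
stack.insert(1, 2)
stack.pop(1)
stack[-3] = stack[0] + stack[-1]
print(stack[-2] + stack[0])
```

pop(0) removes 8 → [9, 2]
stack[-2] = stack[0]-stack[-1] = 9-2 = 7 → [7, 2]
append 0 → [7, 2, 0]
insert 2 at 1 → [7, 2, 2, 0]
pop(1) removes 2 → [7, 2, 0]
stack[-3] = stack[0]+stack[-1] = 7+0 = 7 → [7, 2, 0]
stack[-2]+stack[0] = 2+7 = 9

9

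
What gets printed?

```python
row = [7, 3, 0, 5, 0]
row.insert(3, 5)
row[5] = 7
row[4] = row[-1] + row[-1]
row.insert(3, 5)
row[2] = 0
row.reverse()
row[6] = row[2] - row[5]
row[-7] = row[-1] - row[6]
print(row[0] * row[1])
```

insert 5 at 3 → [7, 3, 0, 5, 5, 0]
row[5] = 7 → [7, 3, 0, 5, 5, 7]
row[4] = row[-1]+row[-1] = 7+7 = 14 → [7, 3, 0, 5, 14, 7]
insert 5 at 3 → [7, 3, 0, 5, 5, 14, 7]
row[2] = 0 → [7, 3, 0, 5, 5, 14, 7]
reverse → [7, 14, 5, 5, 0, 3, 7]
row[6] = row[2]-row[5] = 5-3 = 2 → [7, 14, 5, 5, 0, 3, 2]
row[-7] = row[-1]-row[6] = 2-2 = 0 → [0, 14, 5, 5, 0, 3, 2]
row[0]*row[1] = 0*14 = 0

0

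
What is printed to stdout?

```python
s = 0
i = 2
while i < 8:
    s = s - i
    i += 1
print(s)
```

i=2: s = 0-2 = -2
i=3: s = (-2)-3 = -5
i=4: s = (-5)-4 = -9
i=5: s = (-9)-5 = -14
i=6: s = (-14)-6 = -20
i=7: s = (-20)-7 = -27

-27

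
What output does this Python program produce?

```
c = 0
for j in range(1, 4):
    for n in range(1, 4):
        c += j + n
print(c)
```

36

j=1,n=1: c = 0+2 = 2
j=1,n=2: c = 2+3 = 5
j=1,n=3: c = 5+4 = 9
j=2,n=1: c = 9+3 = 12
j=2,n=2: c = 12+4 = 16
j=2,n=3: c = 16+5 = 21
j=3,n=1: c = 21+4 = 25
j=3,n=2: c = 25+5 = 30
j=3,n=3: c = 30+6 = 36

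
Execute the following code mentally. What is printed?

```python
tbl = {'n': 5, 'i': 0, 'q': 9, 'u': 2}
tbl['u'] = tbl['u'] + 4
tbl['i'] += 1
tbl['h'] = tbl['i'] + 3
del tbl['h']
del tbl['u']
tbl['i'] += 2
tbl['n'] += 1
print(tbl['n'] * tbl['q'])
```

tbl['u'] = tbl['u']+4 = 6 → {'n': 5, 'i': 0, 'q': 9, 'u': 6}
tbl['i'] = 0+1 = 1 → {'n': 5, 'i': 1, 'q': 9, 'u': 6}
tbl['h'] = tbl['i']+3 = 4 → {'n': 5, 'i': 1, 'q': 9, 'u': 6, 'h': 4}
del 'h' → {'n': 5, 'i': 1, 'q': 9, 'u': 6}
del 'u' → {'n': 5, 'i': 1, 'q': 9}
tbl['i'] = 1+2 = 3 → {'n': 5, 'i': 3, 'q': 9}
tbl['n'] = 5+1 = 6 → {'n': 6, 'i': 3, 'q': 9}
tbl['n']*tbl['q'] = 6*9 = 54

54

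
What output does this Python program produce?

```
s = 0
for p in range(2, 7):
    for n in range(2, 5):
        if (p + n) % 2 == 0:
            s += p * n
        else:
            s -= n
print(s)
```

75

p=2,n=2: even sum, s = 0+4 = 4
p=2,n=3: odd sum, s = 4-3 = 1
p=2,n=4: even sum, s = 1+8 = 9
p=3,n=2: odd sum, s = 9-2 = 7
p=3,n=3: even sum, s = 7+9 = 16
p=3,n=4: odd sum, s = 16-4 = 12
p=4,n=2: even sum, s = 12+8 = 20
p=4,n=3: odd sum, s = 20-3 = 17
p=4,n=4: even sum, s = 17+16 = 33
p=5,n=2: odd sum, s = 33-2 = 31
p=5,n=3: even sum, s = 31+15 = 46
p=5,n=4: odd sum, s = 46-4 = 42
p=6,n=2: even sum, s = 42+12 = 54
p=6,n=3: odd sum, s = 54-3 = 51
p=6,n=4: even sum, s = 51+24 = 75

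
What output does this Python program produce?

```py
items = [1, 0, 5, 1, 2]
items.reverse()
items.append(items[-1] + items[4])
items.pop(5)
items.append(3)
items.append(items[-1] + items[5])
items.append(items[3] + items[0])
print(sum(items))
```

reverse → [2, 1, 5, 0, 1]
append items[-1]+items[4] = 1+1 = 2 → [2, 1, 5, 0, 1, 2]
pop(5) removes 2 → [2, 1, 5, 0, 1]
append 3 → [2, 1, 5, 0, 1, 3]
append items[-1]+items[5] = 3+3 = 6 → [2, 1, 5, 0, 1, 3, 6]
append items[3]+items[0] = 0+2 = 2 → [2, 1, 5, 0, 1, 3, 6, 2]
sum = 20

20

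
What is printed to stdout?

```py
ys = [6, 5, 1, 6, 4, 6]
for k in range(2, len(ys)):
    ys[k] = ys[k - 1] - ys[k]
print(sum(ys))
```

-5

k=2: ys[2] = 5-1 = 4 → [6, 5, 4, 6, 4, 6]
k=3: ys[3] = 4-6 = -2 → [6, 5, 4, -2, 4, 6]
k=4: ys[4] = (-2)-4 = -6 → [6, 5, 4, -2, -6, 6]
k=5: ys[5] = (-6)-6 = -12 → [6, 5, 4, -2, -6, -12]
sum = -5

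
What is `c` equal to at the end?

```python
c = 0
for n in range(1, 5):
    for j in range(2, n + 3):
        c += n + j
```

88

n=1,j=2: c = 0+3 = 3
n=1,j=3: c = 3+4 = 7
n=2,j=2: c = 7+4 = 11
n=2,j=3: c = 11+5 = 16
n=2,j=4: c = 16+6 = 22
n=3,j=2: c = 22+5 = 27
n=3,j=3: c = 27+6 = 33
n=3,j=4: c = 33+7 = 40
n=3,j=5: c = 40+8 = 48
n=4,j=2: c = 48+6 = 54
n=4,j=3: c = 54+7 = 61
n=4,j=4: c = 61+8 = 69
n=4,j=5: c = 69+9 = 78
n=4,j=6: c = 78+10 = 88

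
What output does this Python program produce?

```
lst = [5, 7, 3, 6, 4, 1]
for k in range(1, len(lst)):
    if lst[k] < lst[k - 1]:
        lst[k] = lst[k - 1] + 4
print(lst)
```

k=1: 7>=5, unchanged → [5, 7, 3, 6, 4, 1]
k=2: 3<7, lst[2] = 7+4 = 11 → [5, 7, 11, 6, 4, 1]
k=3: 6<11, lst[3] = 11+4 = 15 → [5, 7, 11, 15, 4, 1]
k=4: 4<15, lst[4] = 15+4 = 19 → [5, 7, 11, 15, 19, 1]
k=5: 1<19, lst[5] = 19+4 = 23 → [5, 7, 11, 15, 19, 23]

[5, 7, 11, 15, 19, 23]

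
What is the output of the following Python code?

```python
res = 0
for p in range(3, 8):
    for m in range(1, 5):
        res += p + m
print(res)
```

150

p=3,m=1: res = 0+4 = 4
p=3,m=2: res = 4+5 = 9
p=3,m=3: res = 9+6 = 15
p=3,m=4: res = 15+7 = 22
p=4,m=1: res = 22+5 = 27
p=4,m=2: res = 27+6 = 33
p=4,m=3: res = 33+7 = 40
p=4,m=4: res = 40+8 = 48
p=5,m=1: res = 48+6 = 54
p=5,m=2: res = 54+7 = 61
p=5,m=3: res = 61+8 = 69
p=5,m=4: res = 69+9 = 78
p=6,m=1: res = 78+7 = 85
p=6,m=2: res = 85+8 = 93
p=6,m=3: res = 93+9 = 102
p=6,m=4: res = 102+10 = 112
p=7,m=1: res = 112+8 = 120
p=7,m=2: res = 120+9 = 129
p=7,m=3: res = 129+10 = 139
p=7,m=4: res = 139+11 = 150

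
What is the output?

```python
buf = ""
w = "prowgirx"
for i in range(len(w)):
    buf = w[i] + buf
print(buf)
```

xrigworp

i=0: prepend 'p' → 'p'
i=1: prepend 'r' → 'rp'
i=2: prepend 'o' → 'orp'
i=3: prepend 'w' → 'worp'
i=4: prepend 'g' → 'gworp'
i=5: prepend 'i' → 'igworp'
i=6: prepend 'r' → 'rigworp'
i=7: prepend 'x' → 'xrigworp'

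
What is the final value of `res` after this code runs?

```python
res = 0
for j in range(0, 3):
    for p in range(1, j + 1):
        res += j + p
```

j=1,p=1: res = 0+2 = 2
j=2,p=1: res = 2+3 = 5
j=2,p=2: res = 5+4 = 9

9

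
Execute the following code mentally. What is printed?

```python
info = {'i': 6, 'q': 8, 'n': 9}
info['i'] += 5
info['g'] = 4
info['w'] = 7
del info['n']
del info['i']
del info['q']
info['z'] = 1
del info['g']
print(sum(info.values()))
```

info['i'] = 6+5 = 11 → {'i': 11, 'q': 8, 'n': 9}
info['g'] = 4 → {'i': 11, 'q': 8, 'n': 9, 'g': 4}
info['w'] = 7 → {'i': 11, 'q': 8, 'n': 9, 'g': 4, 'w': 7}
del 'n' → {'i': 11, 'q': 8, 'g': 4, 'w': 7}
del 'i' → {'q': 8, 'g': 4, 'w': 7}
del 'q' → {'g': 4, 'w': 7}
info['z'] = 1 → {'g': 4, 'w': 7, 'z': 1}
del 'g' → {'w': 7, 'z': 1}
sum of values = 8

8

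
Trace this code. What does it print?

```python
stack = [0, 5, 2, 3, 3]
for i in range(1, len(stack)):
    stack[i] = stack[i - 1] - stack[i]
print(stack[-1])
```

-13

i=1: stack[1] = 0-5 = -5 → [0, -5, 2, 3, 3]
i=2: stack[2] = (-5)-2 = -7 → [0, -5, -7, 3, 3]
i=3: stack[3] = (-7)-3 = -10 → [0, -5, -7, -10, 3]
i=4: stack[4] = (-10)-3 = -13 → [0, -5, -7, -10, -13]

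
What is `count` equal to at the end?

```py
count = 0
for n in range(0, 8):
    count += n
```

n=0: count = 0+0 = 0
n=1: count = 0+1 = 1
n=2: count = 1+2 = 3
n=3: count = 3+3 = 6
n=4: count = 6+4 = 10
n=5: count = 10+5 = 15
n=6: count = 15+6 = 21
n=7: count = 21+7 = 28

28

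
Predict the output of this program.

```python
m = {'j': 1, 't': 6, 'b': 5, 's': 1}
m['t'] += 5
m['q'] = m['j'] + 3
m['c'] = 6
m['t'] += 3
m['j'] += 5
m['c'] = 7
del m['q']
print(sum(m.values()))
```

33

m['t'] = 6+5 = 11 → {'j': 1, 't': 11, 'b': 5, 's': 1}
m['q'] = m['j']+3 = 4 → {'j': 1, 't': 11, 'b': 5, 's': 1, 'q': 4}
m['c'] = 6 → {'j': 1, 't': 11, 'b': 5, 's': 1, 'q': 4, 'c': 6}
m['t'] = 11+3 = 14 → {'j': 1, 't': 14, 'b': 5, 's': 1, 'q': 4, 'c': 6}
m['j'] = 1+5 = 6 → {'j': 6, 't': 14, 'b': 5, 's': 1, 'q': 4, 'c': 6}
m['c'] = 7 → {'j': 6, 't': 14, 'b': 5, 's': 1, 'q': 4, 'c': 7}
del 'q' → {'j': 6, 't': 14, 'b': 5, 's': 1, 'c': 7}
sum of values = 33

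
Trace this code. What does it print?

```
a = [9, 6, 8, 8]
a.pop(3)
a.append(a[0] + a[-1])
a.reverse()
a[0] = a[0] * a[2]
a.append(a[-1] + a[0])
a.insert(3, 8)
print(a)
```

pop(3) removes 8 → [9, 6, 8]
append a[0]+a[-1] = 9+8 = 17 → [9, 6, 8, 17]
reverse → [17, 8, 6, 9]
a[0] = a[0]*a[2] = 17*6 = 102 → [102, 8, 6, 9]
append a[-1]+a[0] = 9+102 = 111 → [102, 8, 6, 9, 111]
insert 8 at 3 → [102, 8, 6, 8, 9, 111]

[102, 8, 6, 8, 9, 111]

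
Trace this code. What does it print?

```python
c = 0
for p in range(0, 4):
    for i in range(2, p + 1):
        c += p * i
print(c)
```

p=2,i=2: c = 0+4 = 4
p=3,i=2: c = 4+6 = 10
p=3,i=3: c = 10+9 = 19

19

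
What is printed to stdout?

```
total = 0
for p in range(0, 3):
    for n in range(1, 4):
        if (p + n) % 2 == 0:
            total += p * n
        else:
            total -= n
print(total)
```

p=0,n=1: odd sum, total = 0-1 = -1
p=0,n=2: even sum, total = (-1)+0 = -1
p=0,n=3: odd sum, total = (-1)-3 = -4
p=1,n=1: even sum, total = (-4)+1 = -3
p=1,n=2: odd sum, total = (-3)-2 = -5
p=1,n=3: even sum, total = (-5)+3 = -2
p=2,n=1: odd sum, total = (-2)-1 = -3
p=2,n=2: even sum, total = (-3)+4 = 1
p=2,n=3: odd sum, total = 1-3 = -2

-2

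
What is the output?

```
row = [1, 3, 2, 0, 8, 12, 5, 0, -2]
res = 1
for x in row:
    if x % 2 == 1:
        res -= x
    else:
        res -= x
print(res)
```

-28

x=1: odd, res = 1-1 = 0
x=3: odd, res = 0-3 = -3
x=2: not odd, res = (-3)-2 = -5
x=0: not odd, res = (-5)-0 = -5
x=8: not odd, res = (-5)-8 = -13
x=12: not odd, res = (-13)-12 = -25
x=5: odd, res = (-25)-5 = -30
x=0: not odd, res = (-30)-0 = -30
x=-2: not odd, res = (-30)-(-2) = -28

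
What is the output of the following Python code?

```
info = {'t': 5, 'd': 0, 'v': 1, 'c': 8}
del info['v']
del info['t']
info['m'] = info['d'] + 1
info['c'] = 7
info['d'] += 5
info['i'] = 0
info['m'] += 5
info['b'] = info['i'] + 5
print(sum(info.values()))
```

23

del 'v' → {'t': 5, 'd': 0, 'c': 8}
del 't' → {'d': 0, 'c': 8}
info['m'] = info['d']+1 = 1 → {'d': 0, 'c': 8, 'm': 1}
info['c'] = 7 → {'d': 0, 'c': 7, 'm': 1}
info['d'] = 0+5 = 5 → {'d': 5, 'c': 7, 'm': 1}
info['i'] = 0 → {'d': 5, 'c': 7, 'm': 1, 'i': 0}
info['m'] = 1+5 = 6 → {'d': 5, 'c': 7, 'm': 6, 'i': 0}
info['b'] = info['i']+5 = 5 → {'d': 5, 'c': 7, 'm': 6, 'i': 0, 'b': 5}
sum of values = 23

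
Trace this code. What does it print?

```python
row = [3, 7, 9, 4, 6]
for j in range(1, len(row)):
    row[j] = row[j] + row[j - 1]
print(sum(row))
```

j=1: row[1] = 7+3 = 10 → [3, 10, 9, 4, 6]
j=2: row[2] = 9+10 = 19 → [3, 10, 19, 4, 6]
j=3: row[3] = 4+19 = 23 → [3, 10, 19, 23, 6]
j=4: row[4] = 6+23 = 29 → [3, 10, 19, 23, 29]
sum = 84

84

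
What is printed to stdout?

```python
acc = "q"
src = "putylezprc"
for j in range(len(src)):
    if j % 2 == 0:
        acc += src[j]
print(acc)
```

qptlzr

j=0: add 'p' → 'qp'
j=1: skip
j=2: add 't' → 'qpt'
j=3: skip
j=4: add 'l' → 'qptl'
j=5: skip
j=6: add 'z' → 'qptlz'
j=7: skip
j=8: add 'r' → 'qptlzr'
j=9: skip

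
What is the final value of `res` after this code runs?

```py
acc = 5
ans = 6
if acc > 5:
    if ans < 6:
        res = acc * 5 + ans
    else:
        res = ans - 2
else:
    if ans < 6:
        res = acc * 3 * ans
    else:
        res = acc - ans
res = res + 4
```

acc=5, ans=6
acc > 5 is False; ans < 6 is False
→ res = acc - ans = -1
res = (-1)+4 = 3

3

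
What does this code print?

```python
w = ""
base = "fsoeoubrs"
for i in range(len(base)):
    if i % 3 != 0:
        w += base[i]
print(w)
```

i=0: skip
i=1: add 's' → 's'
i=2: add 'o' → 'so'
i=3: skip
i=4: add 'o' → 'soo'
i=5: add 'u' → 'soou'
i=6: skip
i=7: add 'r' → 'soour'
i=8: add 's' → 'soours'

soours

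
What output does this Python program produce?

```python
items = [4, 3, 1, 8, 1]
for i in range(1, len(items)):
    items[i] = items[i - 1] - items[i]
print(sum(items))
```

i=1: items[1] = 4-3 = 1 → [4, 1, 1, 8, 1]
i=2: items[2] = 1-1 = 0 → [4, 1, 0, 8, 1]
i=3: items[3] = 0-8 = -8 → [4, 1, 0, -8, 1]
i=4: items[4] = (-8)-1 = -9 → [4, 1, 0, -8, -9]
sum = -12

-12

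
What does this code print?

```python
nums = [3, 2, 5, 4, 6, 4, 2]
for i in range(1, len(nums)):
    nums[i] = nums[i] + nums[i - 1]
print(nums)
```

i=1: nums[1] = 2+3 = 5 → [3, 5, 5, 4, 6, 4, 2]
i=2: nums[2] = 5+5 = 10 → [3, 5, 10, 4, 6, 4, 2]
i=3: nums[3] = 4+10 = 14 → [3, 5, 10, 14, 6, 4, 2]
i=4: nums[4] = 6+14 = 20 → [3, 5, 10, 14, 20, 4, 2]
i=5: nums[5] = 4+20 = 24 → [3, 5, 10, 14, 20, 24, 2]
i=6: nums[6] = 2+24 = 26 → [3, 5, 10, 14, 20, 24, 26]

[3, 5, 10, 14, 20, 24, 26]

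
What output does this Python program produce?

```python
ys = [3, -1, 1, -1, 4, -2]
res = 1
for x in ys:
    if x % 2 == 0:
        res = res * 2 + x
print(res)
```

10

x=3: not even
x=-1: not even
x=1: not even
x=-1: not even
x=4: even, res = 1*2+4 = 6
x=-2: even, res = 6*2+(-2) = 10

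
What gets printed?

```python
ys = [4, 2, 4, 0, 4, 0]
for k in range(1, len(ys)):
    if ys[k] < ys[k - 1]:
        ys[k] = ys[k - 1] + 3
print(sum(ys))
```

69

k=1: 2<4, ys[1] = 4+3 = 7 → [4, 7, 4, 0, 4, 0]
k=2: 4<7, ys[2] = 7+3 = 10 → [4, 7, 10, 0, 4, 0]
k=3: 0<10, ys[3] = 10+3 = 13 → [4, 7, 10, 13, 4, 0]
k=4: 4<13, ys[4] = 13+3 = 16 → [4, 7, 10, 13, 16, 0]
k=5: 0<16, ys[5] = 16+3 = 19 → [4, 7, 10, 13, 16, 19]
sum = 69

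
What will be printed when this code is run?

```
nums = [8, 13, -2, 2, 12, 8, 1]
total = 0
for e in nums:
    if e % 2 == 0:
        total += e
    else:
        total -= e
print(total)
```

e=8: even, total = 0+8 = 8
e=13: not even, total = 8-13 = -5
e=-2: even, total = (-5)+(-2) = -7
e=2: even, total = (-7)+2 = -5
e=12: even, total = (-5)+12 = 7
e=8: even, total = 7+8 = 15
e=1: not even, total = 15-1 = 14

14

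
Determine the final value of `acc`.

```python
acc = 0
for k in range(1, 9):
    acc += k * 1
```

36

k=1: acc = 0+1*1 = 1
k=2: acc = 1+2*1 = 3
k=3: acc = 3+3*1 = 6
k=4: acc = 6+4*1 = 10
k=5: acc = 10+5*1 = 15
k=6: acc = 15+6*1 = 21
k=7: acc = 21+7*1 = 28
k=8: acc = 28+8*1 = 36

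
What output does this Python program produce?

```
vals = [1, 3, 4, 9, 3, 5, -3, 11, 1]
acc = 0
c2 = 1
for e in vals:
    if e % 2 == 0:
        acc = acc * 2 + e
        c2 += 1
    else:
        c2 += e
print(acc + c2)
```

36

e=1: not even; c2=2
e=3: not even; c2=5
e=4: even, acc = 0*2+4 = 4; c2=6
e=9: not even; c2=15
e=3: not even; c2=18
e=5: not even; c2=23
e=-3: not even; c2=20
e=11: not even; c2=31
e=1: not even; c2=32
acc+c2 = 4+32 = 36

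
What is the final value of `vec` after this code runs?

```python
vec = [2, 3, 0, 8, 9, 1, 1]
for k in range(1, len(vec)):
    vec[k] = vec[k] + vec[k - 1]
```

[2, 5, 5, 13, 22, 23, 24]

k=1: vec[1] = 3+2 = 5 → [2, 5, 0, 8, 9, 1, 1]
k=2: vec[2] = 0+5 = 5 → [2, 5, 5, 8, 9, 1, 1]
k=3: vec[3] = 8+5 = 13 → [2, 5, 5, 13, 9, 1, 1]
k=4: vec[4] = 9+13 = 22 → [2, 5, 5, 13, 22, 1, 1]
k=5: vec[5] = 1+22 = 23 → [2, 5, 5, 13, 22, 23, 1]
k=6: vec[6] = 1+23 = 24 → [2, 5, 5, 13, 22, 23, 24]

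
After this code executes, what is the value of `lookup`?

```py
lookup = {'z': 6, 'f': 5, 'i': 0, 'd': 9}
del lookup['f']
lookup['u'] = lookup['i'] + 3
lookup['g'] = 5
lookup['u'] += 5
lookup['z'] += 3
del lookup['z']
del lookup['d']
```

del 'f' → {'z': 6, 'i': 0, 'd': 9}
lookup['u'] = lookup['i']+3 = 3 → {'z': 6, 'i': 0, 'd': 9, 'u': 3}
lookup['g'] = 5 → {'z': 6, 'i': 0, 'd': 9, 'u': 3, 'g': 5}
lookup['u'] = 3+5 = 8 → {'z': 6, 'i': 0, 'd': 9, 'u': 8, 'g': 5}
lookup['z'] = 6+3 = 9 → {'z': 9, 'i': 0, 'd': 9, 'u': 8, 'g': 5}
del 'z' → {'i': 0, 'd': 9, 'u': 8, 'g': 5}
del 'd' → {'i': 0, 'u': 8, 'g': 5}

{'i': 0, 'u': 8, 'g': 5}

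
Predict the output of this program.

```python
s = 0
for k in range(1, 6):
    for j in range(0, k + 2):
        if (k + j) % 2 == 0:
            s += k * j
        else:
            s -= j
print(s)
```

k=1,j=0: odd sum, s = 0-0 = 0
k=1,j=1: even sum, s = 0+1 = 1
k=1,j=2: odd sum, s = 1-2 = -1
k=2,j=0: even sum, s = (-1)+0 = -1
k=2,j=1: odd sum, s = (-1)-1 = -2
k=2,j=2: even sum, s = (-2)+4 = 2
k=2,j=3: odd sum, s = 2-3 = -1
k=3,j=0: odd sum, s = (-1)-0 = -1
k=3,j=1: even sum, s = (-1)+3 = 2
k=3,j=2: odd sum, s = 2-2 = 0
k=3,j=3: even sum, s = 0+9 = 9
k=3,j=4: odd sum, s = 9-4 = 5
k=4,j=0: even sum, s = 5+0 = 5
k=4,j=1: odd sum, s = 5-1 = 4
k=4,j=2: even sum, s = 4+8 = 12
k=4,j=3: odd sum, s = 12-3 = 9
k=4,j=4: even sum, s = 9+16 = 25
k=4,j=5: odd sum, s = 25-5 = 20
k=5,j=0: odd sum, s = 20-0 = 20
k=5,j=1: even sum, s = 20+5 = 25
k=5,j=2: odd sum, s = 25-2 = 23
k=5,j=3: even sum, s = 23+15 = 38
k=5,j=4: odd sum, s = 38-4 = 34
k=5,j=5: even sum, s = 34+25 = 59
k=5,j=6: odd sum, s = 59-6 = 53

53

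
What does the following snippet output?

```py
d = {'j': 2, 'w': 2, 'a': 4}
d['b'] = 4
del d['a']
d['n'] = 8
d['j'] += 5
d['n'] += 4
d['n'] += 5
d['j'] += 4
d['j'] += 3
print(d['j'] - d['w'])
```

12

d['b'] = 4 → {'j': 2, 'w': 2, 'a': 4, 'b': 4}
del 'a' → {'j': 2, 'w': 2, 'b': 4}
d['n'] = 8 → {'j': 2, 'w': 2, 'b': 4, 'n': 8}
d['j'] = 2+5 = 7 → {'j': 7, 'w': 2, 'b': 4, 'n': 8}
d['n'] = 8+4 = 12 → {'j': 7, 'w': 2, 'b': 4, 'n': 12}
d['n'] = 12+5 = 17 → {'j': 7, 'w': 2, 'b': 4, 'n': 17}
d['j'] = 7+4 = 11 → {'j': 11, 'w': 2, 'b': 4, 'n': 17}
d['j'] = 11+3 = 14 → {'j': 14, 'w': 2, 'b': 4, 'n': 17}
d['j']-d['w'] = 14-2 = 12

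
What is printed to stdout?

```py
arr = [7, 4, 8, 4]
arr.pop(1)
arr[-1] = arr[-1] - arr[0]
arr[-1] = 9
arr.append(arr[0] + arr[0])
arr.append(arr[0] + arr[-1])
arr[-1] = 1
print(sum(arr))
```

39

pop(1) removes 4 → [7, 8, 4]
arr[-1] = arr[-1]-arr[0] = 4-7 = -3 → [7, 8, -3]
arr[-1] = 9 → [7, 8, 9]
append arr[0]+arr[0] = 7+7 = 14 → [7, 8, 9, 14]
append arr[0]+arr[-1] = 7+14 = 21 → [7, 8, 9, 14, 21]
arr[-1] = 1 → [7, 8, 9, 14, 1]
sum = 39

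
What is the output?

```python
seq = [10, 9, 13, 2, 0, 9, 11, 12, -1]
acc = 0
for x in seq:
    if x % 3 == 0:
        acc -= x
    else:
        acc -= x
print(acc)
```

x=10: not %3==0, acc = 0-10 = -10
x=9: %3==0, acc = (-10)-9 = -19
x=13: not %3==0, acc = (-19)-13 = -32
x=2: not %3==0, acc = (-32)-2 = -34
x=0: %3==0, acc = (-34)-0 = -34
x=9: %3==0, acc = (-34)-9 = -43
x=11: not %3==0, acc = (-43)-11 = -54
x=12: %3==0, acc = (-54)-12 = -66
x=-1: not %3==0, acc = (-66)-(-1) = -65

-65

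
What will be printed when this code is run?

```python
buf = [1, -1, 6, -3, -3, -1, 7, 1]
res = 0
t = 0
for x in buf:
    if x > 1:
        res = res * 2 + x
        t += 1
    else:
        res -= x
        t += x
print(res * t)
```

-128

x=1: not >1, res = 0-1 = -1; t=1
x=-1: not >1, res = (-1)-(-1) = 0; t=0
x=6: >1, res = 0*2+6 = 6; t=1
x=-3: not >1, res = 6-(-3) = 9; t=-2
x=-3: not >1, res = 9-(-3) = 12; t=-5
x=-1: not >1, res = 12-(-1) = 13; t=-6
x=7: >1, res = 13*2+7 = 33; t=-5
x=1: not >1, res = 33-1 = 32; t=-4
res*t = 32*(-4) = -128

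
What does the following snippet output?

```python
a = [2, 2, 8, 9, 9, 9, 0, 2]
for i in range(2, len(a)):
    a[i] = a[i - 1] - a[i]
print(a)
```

[2, 2, -6, -15, -24, -33, -33, -35]

i=2: a[2] = 2-8 = -6 → [2, 2, -6, 9, 9, 9, 0, 2]
i=3: a[3] = (-6)-9 = -15 → [2, 2, -6, -15, 9, 9, 0, 2]
i=4: a[4] = (-15)-9 = -24 → [2, 2, -6, -15, -24, 9, 0, 2]
i=5: a[5] = (-24)-9 = -33 → [2, 2, -6, -15, -24, -33, 0, 2]
i=6: a[6] = (-33)-0 = -33 → [2, 2, -6, -15, -24, -33, -33, 2]
i=7: a[7] = (-33)-2 = -35 → [2, 2, -6, -15, -24, -33, -33, -35]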